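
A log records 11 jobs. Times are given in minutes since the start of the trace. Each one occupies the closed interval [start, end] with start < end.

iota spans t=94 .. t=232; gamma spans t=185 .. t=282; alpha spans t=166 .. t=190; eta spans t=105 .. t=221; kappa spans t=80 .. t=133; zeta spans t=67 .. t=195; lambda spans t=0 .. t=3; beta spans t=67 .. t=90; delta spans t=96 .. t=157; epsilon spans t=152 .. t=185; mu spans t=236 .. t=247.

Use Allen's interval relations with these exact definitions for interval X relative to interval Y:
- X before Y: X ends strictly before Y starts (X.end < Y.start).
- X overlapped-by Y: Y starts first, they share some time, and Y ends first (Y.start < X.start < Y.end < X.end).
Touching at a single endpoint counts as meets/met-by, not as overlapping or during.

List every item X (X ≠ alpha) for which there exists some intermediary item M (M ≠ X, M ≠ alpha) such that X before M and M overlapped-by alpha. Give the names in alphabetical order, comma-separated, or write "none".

Target alpha = [t=166, t=190].
Intermediaries M with M overlapped-by alpha: gamma.
Via gamma — items with X before gamma: beta, delta, kappa, lambda.
Union: beta, delta, kappa, lambda.

beta, delta, kappa, lambda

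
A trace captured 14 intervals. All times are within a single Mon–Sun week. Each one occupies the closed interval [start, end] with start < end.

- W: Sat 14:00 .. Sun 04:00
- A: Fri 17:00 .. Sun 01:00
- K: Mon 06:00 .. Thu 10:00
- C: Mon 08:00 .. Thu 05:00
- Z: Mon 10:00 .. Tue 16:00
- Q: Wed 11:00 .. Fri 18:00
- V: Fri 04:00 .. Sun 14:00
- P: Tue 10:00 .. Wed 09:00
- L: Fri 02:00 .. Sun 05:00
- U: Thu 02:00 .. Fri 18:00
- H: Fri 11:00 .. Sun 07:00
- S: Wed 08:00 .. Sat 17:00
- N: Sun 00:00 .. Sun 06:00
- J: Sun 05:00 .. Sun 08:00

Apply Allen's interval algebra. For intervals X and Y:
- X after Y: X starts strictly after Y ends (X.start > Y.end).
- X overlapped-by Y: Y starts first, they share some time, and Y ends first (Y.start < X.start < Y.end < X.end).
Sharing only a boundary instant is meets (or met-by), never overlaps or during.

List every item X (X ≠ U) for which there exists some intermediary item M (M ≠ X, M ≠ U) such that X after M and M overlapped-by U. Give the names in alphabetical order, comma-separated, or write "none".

J

Target U = [Thu 02:00, Fri 18:00].
Intermediaries M with M overlapped-by U: A, H, L, V.
Via A — items with X after A: J.
Via H — items with X after H: none.
Via L — items with X after L: none.
Via V — items with X after V: none.
Union: J.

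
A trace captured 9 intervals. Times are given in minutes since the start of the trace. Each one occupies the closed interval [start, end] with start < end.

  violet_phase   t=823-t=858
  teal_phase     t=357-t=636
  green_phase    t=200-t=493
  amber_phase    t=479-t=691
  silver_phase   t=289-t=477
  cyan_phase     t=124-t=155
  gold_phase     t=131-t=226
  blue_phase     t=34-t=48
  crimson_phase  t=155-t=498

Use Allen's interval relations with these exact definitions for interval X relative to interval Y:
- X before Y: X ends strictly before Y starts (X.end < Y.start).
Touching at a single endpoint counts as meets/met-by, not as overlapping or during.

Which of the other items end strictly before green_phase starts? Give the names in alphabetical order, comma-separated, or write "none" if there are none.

Target green_phase = [t=200, t=493].
amber_phase [t=479, t=691] → overlapped-by → no.
blue_phase [t=34, t=48] → before → yes.
crimson_phase [t=155, t=498] → contains → no.
cyan_phase [t=124, t=155] → before → yes.
gold_phase [t=131, t=226] → overlaps → no.
silver_phase [t=289, t=477] → during → no.
teal_phase [t=357, t=636] → overlapped-by → no.
violet_phase [t=823, t=858] → after → no.
Result: blue_phase, cyan_phase.

blue_phase, cyan_phase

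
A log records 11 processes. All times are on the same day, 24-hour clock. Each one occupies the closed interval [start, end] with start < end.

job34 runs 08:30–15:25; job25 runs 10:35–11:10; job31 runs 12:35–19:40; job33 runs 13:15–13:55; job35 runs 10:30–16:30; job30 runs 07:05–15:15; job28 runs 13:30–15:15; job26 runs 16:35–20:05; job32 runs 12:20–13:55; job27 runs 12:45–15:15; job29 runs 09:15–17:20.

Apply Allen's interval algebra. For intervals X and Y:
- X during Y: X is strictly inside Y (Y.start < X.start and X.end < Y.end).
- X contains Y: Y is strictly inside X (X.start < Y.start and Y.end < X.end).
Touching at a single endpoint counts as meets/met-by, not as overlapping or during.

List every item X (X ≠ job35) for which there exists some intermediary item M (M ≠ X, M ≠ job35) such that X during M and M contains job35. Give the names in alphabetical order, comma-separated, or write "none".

Target job35 = [10:30, 16:30].
Intermediaries M with M contains job35: job29.
Via job29 — items with X during job29: job25, job27, job28, job32, job33.
Union: job25, job27, job28, job32, job33.

job25, job27, job28, job32, job33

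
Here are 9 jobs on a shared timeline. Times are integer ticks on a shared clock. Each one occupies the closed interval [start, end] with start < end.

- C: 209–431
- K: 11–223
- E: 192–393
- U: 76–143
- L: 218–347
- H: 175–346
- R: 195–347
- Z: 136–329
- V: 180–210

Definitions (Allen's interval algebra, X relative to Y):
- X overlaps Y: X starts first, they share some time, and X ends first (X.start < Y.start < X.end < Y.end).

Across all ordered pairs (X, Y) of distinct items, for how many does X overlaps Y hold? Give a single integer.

Checking all 72 ordered pairs for relation 'overlaps'; matching pairs in alphabetical order:
(E, C): E overlaps C ✓
(H, C): H overlaps C ✓
(H, E): H overlaps E ✓
(H, L): H overlaps L ✓
(H, R): H overlaps R ✓
(K, C): K overlaps C ✓
(K, E): K overlaps E ✓
(K, H): K overlaps H ✓
(K, L): K overlaps L ✓
(K, R): K overlaps R ✓
(K, Z): K overlaps Z ✓
(R, C): R overlaps C ✓
(U, Z): U overlaps Z ✓
(V, C): V overlaps C ✓
(V, E): V overlaps E ✓
(V, R): V overlaps R ✓
(Z, C): Z overlaps C ✓
(Z, E): Z overlaps E ✓
(Z, H): Z overlaps H ✓
(Z, L): Z overlaps L ✓
(Z, R): Z overlaps R ✓
Count: 21.

21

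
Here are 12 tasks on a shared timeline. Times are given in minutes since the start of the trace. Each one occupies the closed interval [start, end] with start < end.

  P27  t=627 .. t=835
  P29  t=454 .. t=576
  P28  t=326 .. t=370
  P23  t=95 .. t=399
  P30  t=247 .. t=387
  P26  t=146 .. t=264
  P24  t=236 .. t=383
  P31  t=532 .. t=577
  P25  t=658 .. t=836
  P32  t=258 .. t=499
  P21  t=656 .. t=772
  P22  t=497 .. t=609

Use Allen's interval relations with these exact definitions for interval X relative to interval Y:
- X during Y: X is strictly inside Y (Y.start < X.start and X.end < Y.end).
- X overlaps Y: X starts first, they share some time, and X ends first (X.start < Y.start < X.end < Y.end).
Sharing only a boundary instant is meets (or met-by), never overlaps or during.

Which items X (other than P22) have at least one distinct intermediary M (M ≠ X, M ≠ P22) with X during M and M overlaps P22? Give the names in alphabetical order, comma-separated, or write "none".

P28

Target P22 = [t=497, t=609].
Intermediaries M with M overlaps P22: P29, P32.
Via P29 — items with X during P29: none.
Via P32 — items with X during P32: P28.
Union: P28.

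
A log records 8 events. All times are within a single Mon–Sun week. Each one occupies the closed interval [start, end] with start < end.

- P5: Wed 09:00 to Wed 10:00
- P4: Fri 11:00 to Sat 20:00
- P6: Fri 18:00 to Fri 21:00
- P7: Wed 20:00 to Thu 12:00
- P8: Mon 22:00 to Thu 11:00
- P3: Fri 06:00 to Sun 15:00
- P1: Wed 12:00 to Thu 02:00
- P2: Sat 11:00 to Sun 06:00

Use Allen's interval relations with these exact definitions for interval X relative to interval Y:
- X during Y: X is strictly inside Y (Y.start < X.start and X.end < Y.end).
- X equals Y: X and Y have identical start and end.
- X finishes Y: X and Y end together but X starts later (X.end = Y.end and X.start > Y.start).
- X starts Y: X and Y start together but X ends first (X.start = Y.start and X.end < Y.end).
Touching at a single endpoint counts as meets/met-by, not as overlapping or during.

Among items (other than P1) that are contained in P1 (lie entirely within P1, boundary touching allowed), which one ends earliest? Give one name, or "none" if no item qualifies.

Target P1 = [Wed 12:00, Thu 02:00].
P2 [Sat 11:00, Sun 06:00] → after → excluded.
P3 [Fri 06:00, Sun 15:00] → after → excluded.
P4 [Fri 11:00, Sat 20:00] → after → excluded.
P5 [Wed 09:00, Wed 10:00] → before → excluded.
P6 [Fri 18:00, Fri 21:00] → after → excluded.
P7 [Wed 20:00, Thu 12:00] → overlapped-by → excluded.
P8 [Mon 22:00, Thu 11:00] → contains → excluded.
No candidates → none.

none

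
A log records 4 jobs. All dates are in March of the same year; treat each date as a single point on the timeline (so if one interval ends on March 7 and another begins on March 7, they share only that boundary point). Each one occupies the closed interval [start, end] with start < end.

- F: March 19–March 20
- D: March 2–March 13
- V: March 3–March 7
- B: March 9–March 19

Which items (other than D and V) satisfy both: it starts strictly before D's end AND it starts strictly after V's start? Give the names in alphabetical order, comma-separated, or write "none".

Conditions: its start is strictly before D's end (X.start < March 13) AND its start is strictly after V's start (X.start > March 3).
B: start March 9 < March 13? ✓; start March 9 > March 3? ✓ → yes.
F: start March 19 < March 13? ✗; start March 19 > March 3? ✓ → no.
Result: B.

B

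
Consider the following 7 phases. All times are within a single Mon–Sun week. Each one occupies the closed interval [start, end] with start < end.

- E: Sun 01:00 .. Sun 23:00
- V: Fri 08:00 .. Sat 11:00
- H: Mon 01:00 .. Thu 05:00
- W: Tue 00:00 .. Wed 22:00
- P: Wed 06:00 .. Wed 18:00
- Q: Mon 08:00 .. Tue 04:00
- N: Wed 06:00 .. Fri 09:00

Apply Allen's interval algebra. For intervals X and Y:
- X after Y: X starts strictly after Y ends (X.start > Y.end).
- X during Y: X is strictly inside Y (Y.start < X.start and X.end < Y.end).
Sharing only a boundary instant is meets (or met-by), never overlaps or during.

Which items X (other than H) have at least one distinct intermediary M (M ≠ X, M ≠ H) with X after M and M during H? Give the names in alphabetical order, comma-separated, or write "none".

Target H = [Mon 01:00, Thu 05:00].
Intermediaries M with M during H: P, Q, W.
Via P — items with X after P: E, V.
Via Q — items with X after Q: E, N, P, V.
Via W — items with X after W: E, V.
Union: E, N, P, V.

E, N, P, V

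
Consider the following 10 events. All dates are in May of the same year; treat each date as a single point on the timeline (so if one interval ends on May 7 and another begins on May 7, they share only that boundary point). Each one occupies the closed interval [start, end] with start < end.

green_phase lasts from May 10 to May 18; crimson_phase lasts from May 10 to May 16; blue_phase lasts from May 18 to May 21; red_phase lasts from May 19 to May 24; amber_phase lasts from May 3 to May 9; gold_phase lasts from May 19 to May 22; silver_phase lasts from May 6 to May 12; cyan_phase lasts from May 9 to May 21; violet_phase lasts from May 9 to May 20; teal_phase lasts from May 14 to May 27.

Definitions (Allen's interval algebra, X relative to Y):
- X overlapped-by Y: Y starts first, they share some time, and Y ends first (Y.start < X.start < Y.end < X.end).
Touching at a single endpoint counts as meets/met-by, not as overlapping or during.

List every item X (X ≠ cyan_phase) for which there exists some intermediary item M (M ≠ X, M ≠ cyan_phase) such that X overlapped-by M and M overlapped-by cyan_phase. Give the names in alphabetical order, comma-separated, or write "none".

Target cyan_phase = [May 9, May 21].
Intermediaries M with M overlapped-by cyan_phase: gold_phase, red_phase, teal_phase.
Via gold_phase — items with X overlapped-by gold_phase: none.
Via red_phase — items with X overlapped-by red_phase: none.
Via teal_phase — items with X overlapped-by teal_phase: none.
Union: none.

none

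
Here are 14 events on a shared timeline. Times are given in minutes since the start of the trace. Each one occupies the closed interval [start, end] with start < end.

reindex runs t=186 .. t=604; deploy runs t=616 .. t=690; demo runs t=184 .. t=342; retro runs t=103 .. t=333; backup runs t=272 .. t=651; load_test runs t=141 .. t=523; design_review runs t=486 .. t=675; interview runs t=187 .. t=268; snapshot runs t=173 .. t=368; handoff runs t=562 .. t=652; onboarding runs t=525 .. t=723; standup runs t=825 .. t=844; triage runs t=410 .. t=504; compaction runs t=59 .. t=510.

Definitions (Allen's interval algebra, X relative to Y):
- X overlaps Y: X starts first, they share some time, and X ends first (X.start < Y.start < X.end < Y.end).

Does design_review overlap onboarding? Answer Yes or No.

Yes

design_review = [t=486, t=675], onboarding = [t=525, t=723].
Actual relation of design_review to onboarding: overlaps.
Asked whether 'overlaps' holds → Yes.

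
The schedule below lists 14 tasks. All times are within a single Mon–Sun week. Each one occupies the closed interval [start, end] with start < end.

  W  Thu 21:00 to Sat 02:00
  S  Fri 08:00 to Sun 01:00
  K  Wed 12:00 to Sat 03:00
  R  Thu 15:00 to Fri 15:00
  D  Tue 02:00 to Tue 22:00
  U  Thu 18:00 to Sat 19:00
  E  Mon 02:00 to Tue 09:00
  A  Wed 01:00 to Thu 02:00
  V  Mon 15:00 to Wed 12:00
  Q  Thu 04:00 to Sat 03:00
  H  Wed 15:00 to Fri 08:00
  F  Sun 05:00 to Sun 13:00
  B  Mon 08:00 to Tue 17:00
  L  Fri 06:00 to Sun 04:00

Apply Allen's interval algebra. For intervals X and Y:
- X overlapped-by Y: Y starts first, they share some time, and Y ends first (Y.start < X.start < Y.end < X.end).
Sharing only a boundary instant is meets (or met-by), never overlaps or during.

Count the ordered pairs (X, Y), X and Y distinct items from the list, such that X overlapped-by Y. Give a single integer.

27

Checking all 182 ordered pairs for relation 'overlapped-by'; matching pairs in alphabetical order:
(A, V): A overlapped-by V ✓
(B, E): B overlapped-by E ✓
(D, B): D overlapped-by B ✓
(D, E): D overlapped-by E ✓
(H, A): H overlapped-by A ✓
(K, A): K overlapped-by A ✓
(L, H): L overlapped-by H ✓
(L, K): L overlapped-by K ✓
(L, Q): L overlapped-by Q ✓
(L, R): L overlapped-by R ✓
(L, U): L overlapped-by U ✓
(L, W): L overlapped-by W ✓
(Q, H): Q overlapped-by H ✓
(R, H): R overlapped-by H ✓
(S, K): S overlapped-by K ✓
(S, Q): S overlapped-by Q ✓
(S, R): S overlapped-by R ✓
(S, U): S overlapped-by U ✓
(S, W): S overlapped-by W ✓
(U, H): U overlapped-by H ✓
(U, K): U overlapped-by K ✓
(U, Q): U overlapped-by Q ✓
(U, R): U overlapped-by R ✓
(V, B): V overlapped-by B ✓
... plus 3 further pairs not listed.
Count: 27.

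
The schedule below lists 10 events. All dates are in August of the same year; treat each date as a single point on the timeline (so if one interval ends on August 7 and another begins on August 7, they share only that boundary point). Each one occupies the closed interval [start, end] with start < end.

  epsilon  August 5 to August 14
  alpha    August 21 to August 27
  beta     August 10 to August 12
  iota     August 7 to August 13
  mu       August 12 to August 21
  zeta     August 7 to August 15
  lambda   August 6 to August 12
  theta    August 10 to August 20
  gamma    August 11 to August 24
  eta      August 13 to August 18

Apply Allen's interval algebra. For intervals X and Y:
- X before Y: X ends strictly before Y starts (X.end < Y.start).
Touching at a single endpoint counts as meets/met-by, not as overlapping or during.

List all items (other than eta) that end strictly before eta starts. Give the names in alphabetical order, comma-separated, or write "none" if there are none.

Target eta = [August 13, August 18].
alpha [August 21, August 27] → after → no.
beta [August 10, August 12] → before → yes.
epsilon [August 5, August 14] → overlaps → no.
gamma [August 11, August 24] → contains → no.
iota [August 7, August 13] → meets → no.
lambda [August 6, August 12] → before → yes.
mu [August 12, August 21] → contains → no.
theta [August 10, August 20] → contains → no.
zeta [August 7, August 15] → overlaps → no.
Result: beta, lambda.

beta, lambda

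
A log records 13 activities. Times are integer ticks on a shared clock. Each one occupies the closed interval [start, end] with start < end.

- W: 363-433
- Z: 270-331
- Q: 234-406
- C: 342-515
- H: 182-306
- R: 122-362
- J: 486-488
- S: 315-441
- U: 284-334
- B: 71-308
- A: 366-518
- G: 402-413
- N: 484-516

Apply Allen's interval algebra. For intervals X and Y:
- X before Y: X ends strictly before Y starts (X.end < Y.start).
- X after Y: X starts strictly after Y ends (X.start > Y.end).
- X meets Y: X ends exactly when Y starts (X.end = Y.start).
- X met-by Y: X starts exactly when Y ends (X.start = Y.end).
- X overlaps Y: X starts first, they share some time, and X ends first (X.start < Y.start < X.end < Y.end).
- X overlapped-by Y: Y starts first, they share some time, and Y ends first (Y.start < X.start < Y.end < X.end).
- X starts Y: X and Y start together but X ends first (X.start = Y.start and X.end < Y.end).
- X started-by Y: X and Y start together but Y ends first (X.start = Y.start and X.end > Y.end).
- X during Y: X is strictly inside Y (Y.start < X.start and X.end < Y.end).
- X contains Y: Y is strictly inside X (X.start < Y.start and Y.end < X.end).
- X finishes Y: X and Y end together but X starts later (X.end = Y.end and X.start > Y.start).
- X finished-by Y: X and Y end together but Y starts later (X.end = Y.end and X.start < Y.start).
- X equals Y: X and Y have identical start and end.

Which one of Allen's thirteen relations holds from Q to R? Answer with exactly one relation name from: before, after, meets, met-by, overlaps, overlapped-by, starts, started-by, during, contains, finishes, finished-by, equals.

overlapped-by

Q = [234, 406]; R = [122, 362].
Compare endpoints: Q.start > R.start, Q.start < R.end, Q.end > R.start, Q.end > R.end.
That pattern is 'overlapped-by'.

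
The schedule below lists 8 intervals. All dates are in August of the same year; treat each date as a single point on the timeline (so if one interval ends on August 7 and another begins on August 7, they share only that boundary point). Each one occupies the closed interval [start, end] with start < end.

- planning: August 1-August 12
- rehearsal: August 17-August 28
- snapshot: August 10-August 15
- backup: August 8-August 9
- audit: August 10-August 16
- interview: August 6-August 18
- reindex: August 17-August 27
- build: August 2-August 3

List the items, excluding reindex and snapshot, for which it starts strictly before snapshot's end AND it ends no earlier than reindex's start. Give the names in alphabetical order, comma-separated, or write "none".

interview

Conditions: its start is strictly before snapshot's end (X.start < August 15) AND its end is no earlier than reindex's start (X.end >= August 17).
audit: start August 10 < August 15? ✓; end August 16 >= August 17? ✗ → no.
backup: start August 8 < August 15? ✓; end August 9 >= August 17? ✗ → no.
build: start August 2 < August 15? ✓; end August 3 >= August 17? ✗ → no.
interview: start August 6 < August 15? ✓; end August 18 >= August 17? ✓ → yes.
planning: start August 1 < August 15? ✓; end August 12 >= August 17? ✗ → no.
rehearsal: start August 17 < August 15? ✗; end August 28 >= August 17? ✓ → no.
Result: interview.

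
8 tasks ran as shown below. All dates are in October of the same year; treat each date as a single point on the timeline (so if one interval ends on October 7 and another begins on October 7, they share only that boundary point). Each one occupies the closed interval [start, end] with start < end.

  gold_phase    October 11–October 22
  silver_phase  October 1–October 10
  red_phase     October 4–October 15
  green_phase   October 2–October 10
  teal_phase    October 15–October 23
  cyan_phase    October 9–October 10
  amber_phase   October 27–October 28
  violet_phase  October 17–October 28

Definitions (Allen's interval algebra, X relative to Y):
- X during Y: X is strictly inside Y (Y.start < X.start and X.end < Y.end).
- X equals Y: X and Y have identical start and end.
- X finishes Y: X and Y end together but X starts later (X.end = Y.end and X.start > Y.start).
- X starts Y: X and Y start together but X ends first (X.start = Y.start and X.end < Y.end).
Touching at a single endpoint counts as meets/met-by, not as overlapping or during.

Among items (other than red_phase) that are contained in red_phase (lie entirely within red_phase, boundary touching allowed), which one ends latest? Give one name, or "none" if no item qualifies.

cyan_phase

Target red_phase = [October 4, October 15].
amber_phase [October 27, October 28] → after → excluded.
cyan_phase [October 9, October 10] → during → candidate.
gold_phase [October 11, October 22] → overlapped-by → excluded.
green_phase [October 2, October 10] → overlaps → excluded.
silver_phase [October 1, October 10] → overlaps → excluded.
teal_phase [October 15, October 23] → met-by → excluded.
violet_phase [October 17, October 28] → after → excluded.
Among candidates, latest end is October 10 → cyan_phase.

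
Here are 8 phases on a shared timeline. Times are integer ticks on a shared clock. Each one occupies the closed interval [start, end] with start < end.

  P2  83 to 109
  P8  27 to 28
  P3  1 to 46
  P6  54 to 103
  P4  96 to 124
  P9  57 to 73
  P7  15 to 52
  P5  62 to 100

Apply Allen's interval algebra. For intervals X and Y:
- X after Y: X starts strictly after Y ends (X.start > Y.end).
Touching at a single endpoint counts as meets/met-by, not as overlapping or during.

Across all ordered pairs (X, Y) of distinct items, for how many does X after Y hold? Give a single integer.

17

Checking all 56 ordered pairs for relation 'after'; matching pairs in alphabetical order:
(P2, P3): P2 after P3 ✓
(P2, P7): P2 after P7 ✓
(P2, P8): P2 after P8 ✓
(P2, P9): P2 after P9 ✓
(P4, P3): P4 after P3 ✓
(P4, P7): P4 after P7 ✓
(P4, P8): P4 after P8 ✓
(P4, P9): P4 after P9 ✓
(P5, P3): P5 after P3 ✓
(P5, P7): P5 after P7 ✓
(P5, P8): P5 after P8 ✓
(P6, P3): P6 after P3 ✓
(P6, P7): P6 after P7 ✓
(P6, P8): P6 after P8 ✓
(P9, P3): P9 after P3 ✓
(P9, P7): P9 after P7 ✓
(P9, P8): P9 after P8 ✓
Count: 17.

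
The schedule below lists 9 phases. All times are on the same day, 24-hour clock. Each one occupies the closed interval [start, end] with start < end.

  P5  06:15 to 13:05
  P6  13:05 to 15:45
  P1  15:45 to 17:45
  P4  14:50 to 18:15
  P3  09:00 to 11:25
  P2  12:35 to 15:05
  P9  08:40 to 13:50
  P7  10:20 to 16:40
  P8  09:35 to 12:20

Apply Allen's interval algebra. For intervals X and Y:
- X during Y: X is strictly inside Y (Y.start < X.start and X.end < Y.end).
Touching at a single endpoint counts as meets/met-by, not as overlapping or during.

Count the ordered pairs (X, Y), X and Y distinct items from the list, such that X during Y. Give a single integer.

7

Checking all 72 ordered pairs for relation 'during'; matching pairs in alphabetical order:
(P1, P4): P1 during P4 ✓
(P2, P7): P2 during P7 ✓
(P3, P5): P3 during P5 ✓
(P3, P9): P3 during P9 ✓
(P6, P7): P6 during P7 ✓
(P8, P5): P8 during P5 ✓
(P8, P9): P8 during P9 ✓
Count: 7.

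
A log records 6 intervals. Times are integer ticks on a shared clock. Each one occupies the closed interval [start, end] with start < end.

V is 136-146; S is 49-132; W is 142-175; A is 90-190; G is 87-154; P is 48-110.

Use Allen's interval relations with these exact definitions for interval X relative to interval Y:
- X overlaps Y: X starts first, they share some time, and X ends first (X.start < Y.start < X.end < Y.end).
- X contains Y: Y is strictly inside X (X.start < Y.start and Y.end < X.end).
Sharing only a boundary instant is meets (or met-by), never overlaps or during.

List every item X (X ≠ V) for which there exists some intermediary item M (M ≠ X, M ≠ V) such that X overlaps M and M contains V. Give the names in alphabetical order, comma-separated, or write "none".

Target V = [136, 146].
Intermediaries M with M contains V: A, G.
Via A — items with X overlaps A: G, P, S.
Via G — items with X overlaps G: P, S.
Union: G, P, S.

G, P, S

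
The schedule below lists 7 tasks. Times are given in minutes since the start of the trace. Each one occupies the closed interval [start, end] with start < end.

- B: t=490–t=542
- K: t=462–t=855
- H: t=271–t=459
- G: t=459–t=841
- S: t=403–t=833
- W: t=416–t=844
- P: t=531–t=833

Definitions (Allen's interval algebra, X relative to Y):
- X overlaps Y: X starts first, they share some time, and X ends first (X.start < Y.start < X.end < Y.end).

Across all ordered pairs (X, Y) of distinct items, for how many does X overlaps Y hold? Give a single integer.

Checking all 42 ordered pairs for relation 'overlaps'; matching pairs in alphabetical order:
(B, P): B overlaps P ✓
(G, K): G overlaps K ✓
(H, S): H overlaps S ✓
(H, W): H overlaps W ✓
(S, G): S overlaps G ✓
(S, K): S overlaps K ✓
(S, W): S overlaps W ✓
(W, K): W overlaps K ✓
Count: 8.

8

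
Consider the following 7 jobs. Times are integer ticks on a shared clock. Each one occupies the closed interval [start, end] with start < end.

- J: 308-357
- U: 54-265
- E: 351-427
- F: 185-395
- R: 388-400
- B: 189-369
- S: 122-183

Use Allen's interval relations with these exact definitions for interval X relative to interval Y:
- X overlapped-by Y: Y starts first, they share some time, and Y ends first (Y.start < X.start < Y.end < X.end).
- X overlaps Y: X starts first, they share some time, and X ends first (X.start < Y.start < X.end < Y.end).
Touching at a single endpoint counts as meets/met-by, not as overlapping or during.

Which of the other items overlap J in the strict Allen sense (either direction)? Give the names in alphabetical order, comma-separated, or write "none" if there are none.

E

Target J = [308, 357].
B [189, 369] → contains → no.
E [351, 427] → overlapped-by → yes.
F [185, 395] → contains → no.
R [388, 400] → after → no.
S [122, 183] → before → no.
U [54, 265] → before → no.
Result: E.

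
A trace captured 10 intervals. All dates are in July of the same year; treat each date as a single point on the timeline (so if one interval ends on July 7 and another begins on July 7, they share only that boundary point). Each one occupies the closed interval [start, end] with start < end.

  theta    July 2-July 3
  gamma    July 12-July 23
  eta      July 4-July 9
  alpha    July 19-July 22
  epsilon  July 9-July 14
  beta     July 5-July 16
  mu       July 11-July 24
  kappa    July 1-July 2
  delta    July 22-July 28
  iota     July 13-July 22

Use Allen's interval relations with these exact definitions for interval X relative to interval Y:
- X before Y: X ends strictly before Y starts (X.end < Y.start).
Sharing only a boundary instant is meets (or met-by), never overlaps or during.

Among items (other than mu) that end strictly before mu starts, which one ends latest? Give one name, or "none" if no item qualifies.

Target mu = [July 11, July 24].
alpha [July 19, July 22] → during → excluded.
beta [July 5, July 16] → overlaps → excluded.
delta [July 22, July 28] → overlapped-by → excluded.
epsilon [July 9, July 14] → overlaps → excluded.
eta [July 4, July 9] → before → candidate.
gamma [July 12, July 23] → during → excluded.
iota [July 13, July 22] → during → excluded.
kappa [July 1, July 2] → before → candidate.
theta [July 2, July 3] → before → candidate.
Among candidates, latest end is July 9 → eta.

eta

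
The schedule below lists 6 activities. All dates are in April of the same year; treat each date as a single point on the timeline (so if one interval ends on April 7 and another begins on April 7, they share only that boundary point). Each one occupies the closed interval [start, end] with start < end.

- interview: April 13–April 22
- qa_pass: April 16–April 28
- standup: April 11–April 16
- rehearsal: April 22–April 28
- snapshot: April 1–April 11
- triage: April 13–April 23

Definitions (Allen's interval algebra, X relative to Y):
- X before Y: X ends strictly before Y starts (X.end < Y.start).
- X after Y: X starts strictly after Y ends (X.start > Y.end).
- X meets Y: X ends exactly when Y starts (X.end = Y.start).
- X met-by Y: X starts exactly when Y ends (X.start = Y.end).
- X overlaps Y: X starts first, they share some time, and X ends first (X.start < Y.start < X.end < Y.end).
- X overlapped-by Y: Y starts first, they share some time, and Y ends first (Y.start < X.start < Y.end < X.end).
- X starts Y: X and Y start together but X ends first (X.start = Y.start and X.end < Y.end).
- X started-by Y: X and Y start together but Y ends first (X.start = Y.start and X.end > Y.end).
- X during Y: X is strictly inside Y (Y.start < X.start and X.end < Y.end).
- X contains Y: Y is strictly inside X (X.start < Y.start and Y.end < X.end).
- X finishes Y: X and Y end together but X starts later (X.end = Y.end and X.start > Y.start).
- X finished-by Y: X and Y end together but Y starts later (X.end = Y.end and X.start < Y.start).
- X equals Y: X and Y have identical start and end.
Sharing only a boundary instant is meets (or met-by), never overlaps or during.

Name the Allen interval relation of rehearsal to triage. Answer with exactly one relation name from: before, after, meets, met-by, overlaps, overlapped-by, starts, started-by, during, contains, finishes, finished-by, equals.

overlapped-by

rehearsal = [April 22, April 28]; triage = [April 13, April 23].
Compare endpoints: rehearsal.start > triage.start, rehearsal.start < triage.end, rehearsal.end > triage.start, rehearsal.end > triage.end.
That pattern is 'overlapped-by'.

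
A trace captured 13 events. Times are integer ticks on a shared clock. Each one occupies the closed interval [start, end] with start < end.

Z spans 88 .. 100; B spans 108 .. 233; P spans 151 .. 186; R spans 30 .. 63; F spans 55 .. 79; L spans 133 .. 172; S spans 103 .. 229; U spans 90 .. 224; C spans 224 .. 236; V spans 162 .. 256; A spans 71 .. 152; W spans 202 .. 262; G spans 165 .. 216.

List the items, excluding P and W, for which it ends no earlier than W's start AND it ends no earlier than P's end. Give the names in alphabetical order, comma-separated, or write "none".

B, C, G, S, U, V

Conditions: its end is no earlier than W's start (X.end >= 202) AND its end is no earlier than P's end (X.end >= 186).
A: end 152 >= 202? ✗; end 152 >= 186? ✗ → no.
B: end 233 >= 202? ✓; end 233 >= 186? ✓ → yes.
C: end 236 >= 202? ✓; end 236 >= 186? ✓ → yes.
F: end 79 >= 202? ✗; end 79 >= 186? ✗ → no.
G: end 216 >= 202? ✓; end 216 >= 186? ✓ → yes.
L: end 172 >= 202? ✗; end 172 >= 186? ✗ → no.
R: end 63 >= 202? ✗; end 63 >= 186? ✗ → no.
S: end 229 >= 202? ✓; end 229 >= 186? ✓ → yes.
U: end 224 >= 202? ✓; end 224 >= 186? ✓ → yes.
V: end 256 >= 202? ✓; end 256 >= 186? ✓ → yes.
Z: end 100 >= 202? ✗; end 100 >= 186? ✗ → no.
Result: B, C, G, S, U, V.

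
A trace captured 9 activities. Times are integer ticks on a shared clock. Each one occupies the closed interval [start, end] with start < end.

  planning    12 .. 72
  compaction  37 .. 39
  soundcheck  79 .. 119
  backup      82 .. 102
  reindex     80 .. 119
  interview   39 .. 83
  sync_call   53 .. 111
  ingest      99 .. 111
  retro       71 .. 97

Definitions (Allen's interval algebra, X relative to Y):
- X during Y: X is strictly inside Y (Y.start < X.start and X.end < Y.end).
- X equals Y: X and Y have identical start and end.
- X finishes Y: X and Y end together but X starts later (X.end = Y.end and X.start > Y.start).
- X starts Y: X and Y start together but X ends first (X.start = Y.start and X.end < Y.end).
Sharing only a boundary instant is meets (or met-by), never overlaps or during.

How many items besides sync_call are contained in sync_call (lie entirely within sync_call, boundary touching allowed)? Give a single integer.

Target sync_call = [53, 111].
backup [82, 102] → during → counts.
compaction [37, 39] → before → no.
ingest [99, 111] → finishes → counts.
interview [39, 83] → overlaps → no.
planning [12, 72] → overlaps → no.
reindex [80, 119] → overlapped-by → no.
retro [71, 97] → during → counts.
soundcheck [79, 119] → overlapped-by → no.
Total: 3.

3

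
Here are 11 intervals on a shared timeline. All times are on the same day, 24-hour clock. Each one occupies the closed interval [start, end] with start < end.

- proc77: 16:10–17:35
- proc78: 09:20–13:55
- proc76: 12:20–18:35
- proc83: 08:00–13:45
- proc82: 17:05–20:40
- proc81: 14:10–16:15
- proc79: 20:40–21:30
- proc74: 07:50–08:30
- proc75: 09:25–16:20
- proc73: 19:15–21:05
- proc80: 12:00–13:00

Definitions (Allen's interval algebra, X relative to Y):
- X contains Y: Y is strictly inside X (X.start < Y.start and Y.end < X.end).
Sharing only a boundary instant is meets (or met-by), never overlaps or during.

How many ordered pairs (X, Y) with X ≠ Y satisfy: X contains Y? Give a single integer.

Checking all 110 ordered pairs for relation 'contains'; matching pairs in alphabetical order:
(proc75, proc80): proc75 contains proc80 ✓
(proc75, proc81): proc75 contains proc81 ✓
(proc76, proc77): proc76 contains proc77 ✓
(proc76, proc81): proc76 contains proc81 ✓
(proc78, proc80): proc78 contains proc80 ✓
(proc83, proc80): proc83 contains proc80 ✓
Count: 6.

6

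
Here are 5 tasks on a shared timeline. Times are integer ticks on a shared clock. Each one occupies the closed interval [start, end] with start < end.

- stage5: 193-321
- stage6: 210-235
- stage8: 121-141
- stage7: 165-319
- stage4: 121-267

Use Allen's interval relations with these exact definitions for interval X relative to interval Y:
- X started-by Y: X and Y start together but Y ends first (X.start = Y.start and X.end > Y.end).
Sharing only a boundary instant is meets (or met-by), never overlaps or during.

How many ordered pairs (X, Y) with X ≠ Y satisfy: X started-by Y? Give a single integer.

1

Checking all 20 ordered pairs for relation 'started-by'; matching pairs in alphabetical order:
(stage4, stage8): stage4 started-by stage8 ✓
Count: 1.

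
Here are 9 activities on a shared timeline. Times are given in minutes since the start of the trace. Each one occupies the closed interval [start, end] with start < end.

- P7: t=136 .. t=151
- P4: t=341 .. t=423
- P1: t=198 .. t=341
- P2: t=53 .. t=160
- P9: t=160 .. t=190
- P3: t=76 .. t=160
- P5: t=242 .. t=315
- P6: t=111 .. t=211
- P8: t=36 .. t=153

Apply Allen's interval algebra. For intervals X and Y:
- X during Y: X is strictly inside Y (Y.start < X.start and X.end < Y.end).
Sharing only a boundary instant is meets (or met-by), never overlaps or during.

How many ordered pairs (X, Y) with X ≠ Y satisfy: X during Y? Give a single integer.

Checking all 72 ordered pairs for relation 'during'; matching pairs in alphabetical order:
(P5, P1): P5 during P1 ✓
(P7, P2): P7 during P2 ✓
(P7, P3): P7 during P3 ✓
(P7, P6): P7 during P6 ✓
(P7, P8): P7 during P8 ✓
(P9, P6): P9 during P6 ✓
Count: 6.

6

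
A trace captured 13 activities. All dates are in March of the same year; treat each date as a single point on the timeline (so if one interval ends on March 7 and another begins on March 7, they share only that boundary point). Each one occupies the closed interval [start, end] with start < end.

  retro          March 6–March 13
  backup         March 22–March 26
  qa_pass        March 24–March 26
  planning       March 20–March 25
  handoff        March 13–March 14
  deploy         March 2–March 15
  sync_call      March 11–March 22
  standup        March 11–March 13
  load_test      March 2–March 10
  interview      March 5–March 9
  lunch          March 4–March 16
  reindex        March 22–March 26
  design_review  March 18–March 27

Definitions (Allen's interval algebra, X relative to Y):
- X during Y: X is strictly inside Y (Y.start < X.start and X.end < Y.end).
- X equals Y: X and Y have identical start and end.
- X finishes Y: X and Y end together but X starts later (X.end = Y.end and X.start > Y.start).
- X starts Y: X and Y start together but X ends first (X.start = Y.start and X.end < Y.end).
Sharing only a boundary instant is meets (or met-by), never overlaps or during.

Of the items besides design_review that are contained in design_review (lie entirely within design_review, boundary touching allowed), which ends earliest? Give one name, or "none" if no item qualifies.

planning

Target design_review = [March 18, March 27].
backup [March 22, March 26] → during → candidate.
deploy [March 2, March 15] → before → excluded.
handoff [March 13, March 14] → before → excluded.
interview [March 5, March 9] → before → excluded.
load_test [March 2, March 10] → before → excluded.
lunch [March 4, March 16] → before → excluded.
planning [March 20, March 25] → during → candidate.
qa_pass [March 24, March 26] → during → candidate.
reindex [March 22, March 26] → during → candidate.
retro [March 6, March 13] → before → excluded.
standup [March 11, March 13] → before → excluded.
sync_call [March 11, March 22] → overlaps → excluded.
Among candidates, earliest end is March 25 → planning.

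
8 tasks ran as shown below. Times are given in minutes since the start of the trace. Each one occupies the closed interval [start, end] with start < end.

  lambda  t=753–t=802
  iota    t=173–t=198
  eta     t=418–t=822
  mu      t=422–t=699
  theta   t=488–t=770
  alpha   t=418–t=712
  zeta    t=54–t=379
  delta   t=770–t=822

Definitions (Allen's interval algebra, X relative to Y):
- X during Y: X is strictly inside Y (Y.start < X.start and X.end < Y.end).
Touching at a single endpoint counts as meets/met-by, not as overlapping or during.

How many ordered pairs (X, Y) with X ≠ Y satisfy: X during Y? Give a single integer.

5

Checking all 56 ordered pairs for relation 'during'; matching pairs in alphabetical order:
(iota, zeta): iota during zeta ✓
(lambda, eta): lambda during eta ✓
(mu, alpha): mu during alpha ✓
(mu, eta): mu during eta ✓
(theta, eta): theta during eta ✓
Count: 5.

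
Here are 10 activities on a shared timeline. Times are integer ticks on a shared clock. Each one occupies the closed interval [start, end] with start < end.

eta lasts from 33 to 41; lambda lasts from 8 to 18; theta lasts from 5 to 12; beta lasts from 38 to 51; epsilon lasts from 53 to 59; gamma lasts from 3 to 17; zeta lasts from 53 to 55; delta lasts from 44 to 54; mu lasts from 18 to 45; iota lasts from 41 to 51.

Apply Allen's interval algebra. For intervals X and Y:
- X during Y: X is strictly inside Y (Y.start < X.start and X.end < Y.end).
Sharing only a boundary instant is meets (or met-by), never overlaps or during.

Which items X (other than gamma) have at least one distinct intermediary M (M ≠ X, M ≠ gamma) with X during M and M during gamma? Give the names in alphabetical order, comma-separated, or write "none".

Target gamma = [3, 17].
Intermediaries M with M during gamma: theta.
Via theta — items with X during theta: none.
Union: none.

none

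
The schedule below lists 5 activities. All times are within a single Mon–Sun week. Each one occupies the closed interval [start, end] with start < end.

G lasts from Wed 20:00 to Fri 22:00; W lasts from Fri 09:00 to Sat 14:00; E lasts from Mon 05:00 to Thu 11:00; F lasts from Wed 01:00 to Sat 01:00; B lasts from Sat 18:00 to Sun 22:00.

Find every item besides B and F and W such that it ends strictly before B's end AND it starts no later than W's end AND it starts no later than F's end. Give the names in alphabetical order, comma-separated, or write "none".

E, G

Conditions: its end is strictly before B's end (X.end < Sun 22:00) AND its start is no later than W's end (X.start <= Sat 14:00) AND its start is no later than F's end (X.start <= Sat 01:00).
E: end Thu 11:00 < Sun 22:00? ✓; start Mon 05:00 <= Sat 14:00? ✓; start Mon 05:00 <= Sat 01:00? ✓ → yes.
G: end Fri 22:00 < Sun 22:00? ✓; start Wed 20:00 <= Sat 14:00? ✓; start Wed 20:00 <= Sat 01:00? ✓ → yes.
Result: E, G.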